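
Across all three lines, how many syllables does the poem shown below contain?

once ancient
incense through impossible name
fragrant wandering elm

17

Line 1: once(1) + ancient(2) = 3
Line 2: incense(2) + through(1) + impossible(4) + name(1) = 8
Line 3: fragrant(2) + wandering(3) + elm(1) = 6
Total: 3 + 8 + 6 = 17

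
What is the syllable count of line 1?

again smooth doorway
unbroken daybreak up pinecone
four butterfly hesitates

Line 1: again (2), smooth (1), doorway (2) → 5

5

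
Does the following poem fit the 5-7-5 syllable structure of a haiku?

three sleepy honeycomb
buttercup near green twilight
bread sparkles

Line 1: three (1), sleepy (2), honeycomb (3) → 6 (expected 5)
Line 2: buttercup (3), near (1), green (1), twilight (2) → 7 ✓
Line 3: bread (1), sparkles (2) → 3 (expected 5)

No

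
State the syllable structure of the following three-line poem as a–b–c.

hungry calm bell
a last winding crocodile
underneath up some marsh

Line 1: hungry (2), calm (1), bell (1) → 4
Line 2: a (1), last (1), winding (2), crocodile (3) → 7
Line 3: underneath (3), up (1), some (1), marsh (1) → 6

4–7–6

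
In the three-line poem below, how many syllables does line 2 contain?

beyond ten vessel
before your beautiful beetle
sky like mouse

Line 2: before (2), your (1), beautiful (3), beetle (2) → 8

8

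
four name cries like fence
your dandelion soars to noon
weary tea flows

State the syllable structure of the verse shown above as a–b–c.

5–8–4

Line 1: four(1) + name(1) + cries(1) + like(1) + fence(1) = 5
Line 2: your(1) + dandelion(4) + soars(1) + to(1) + noon(1) = 8
Line 3: weary(2) + tea(1) + flows(1) = 4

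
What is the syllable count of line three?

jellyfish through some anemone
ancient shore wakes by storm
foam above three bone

Line three: foam(1) + above(2) + three(1) + bone(1) = 5

5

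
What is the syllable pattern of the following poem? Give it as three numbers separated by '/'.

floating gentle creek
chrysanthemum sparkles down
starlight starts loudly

5/7/5

Line 1: "floating gentle creek": 2+2+1 = 5
Line 2: "chrysanthemum sparkles down": 4+2+1 = 7
Line 3: "starlight starts loudly": 2+1+2 = 5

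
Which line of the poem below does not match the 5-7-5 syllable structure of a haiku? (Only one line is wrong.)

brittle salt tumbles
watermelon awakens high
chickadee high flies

Line 2

Line 1: brittle (2), salt (1), tumbles (2) → 5 ✓
Line 2: watermelon (4), awakens (3), high (1) → 8 (expected 7)
Line 3: chickadee (3), high (1), flies (1) → 5 ✓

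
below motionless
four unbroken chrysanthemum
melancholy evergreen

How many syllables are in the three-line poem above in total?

Line 1: below (2), motionless (3) → 5
Line 2: four (1), unbroken (3), chrysanthemum (4) → 8
Line 3: melancholy (4), evergreen (3) → 7
Total: 5 + 8 + 7 = 20

20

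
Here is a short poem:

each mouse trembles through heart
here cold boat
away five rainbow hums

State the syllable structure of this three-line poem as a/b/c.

Line 1: each(1) + mouse(1) + trembles(2) + through(1) + heart(1) = 6
Line 2: here(1) + cold(1) + boat(1) = 3
Line 3: away(2) + five(1) + rainbow(2) + hums(1) = 6

6/3/6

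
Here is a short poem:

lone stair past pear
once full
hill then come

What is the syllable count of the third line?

3

The third line: "hill then come": 1+1+1 = 3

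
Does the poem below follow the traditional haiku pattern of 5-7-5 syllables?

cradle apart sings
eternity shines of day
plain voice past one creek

Line 1: "cradle apart sings": 2+2+1 = 5 ✓
Line 2: "eternity shines of day": 4+1+1+1 = 7 ✓
Line 3: "plain voice past one creek": 1+1+1+1+1 = 5 ✓

Yes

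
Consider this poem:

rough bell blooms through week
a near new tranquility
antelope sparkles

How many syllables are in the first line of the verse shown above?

The first line: rough (1), bell (1), blooms (1), through (1), week (1) → 5

5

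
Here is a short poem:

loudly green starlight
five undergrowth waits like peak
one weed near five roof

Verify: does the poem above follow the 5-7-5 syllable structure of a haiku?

Line 1: loudly (2), green (1), starlight (2) → 5 ✓
Line 2: five (1), undergrowth (3), waits (1), like (1), peak (1) → 7 ✓
Line 3: one (1), weed (1), near (1), five (1), roof (1) → 5 ✓

Yes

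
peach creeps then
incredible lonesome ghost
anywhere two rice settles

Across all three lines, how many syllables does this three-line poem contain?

17

Line 1: "peach creeps then": 1+1+1 = 3
Line 2: "incredible lonesome ghost": 4+2+1 = 7
Line 3: "anywhere two rice settles": 3+1+1+2 = 7
Total: 3 + 7 + 7 = 17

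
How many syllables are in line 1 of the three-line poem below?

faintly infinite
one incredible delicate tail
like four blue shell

Line 1: faintly(2) + infinite(3) = 5

5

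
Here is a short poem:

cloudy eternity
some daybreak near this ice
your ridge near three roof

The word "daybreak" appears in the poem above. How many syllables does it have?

2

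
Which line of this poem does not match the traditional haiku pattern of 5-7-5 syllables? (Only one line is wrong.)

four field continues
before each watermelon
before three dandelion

The third line

Line 1: "four field continues": 1+1+3 = 5 ✓
Line 2: "before each watermelon": 2+1+4 = 7 ✓
Line 3: "before three dandelion": 2+1+4 = 7 (expected 5)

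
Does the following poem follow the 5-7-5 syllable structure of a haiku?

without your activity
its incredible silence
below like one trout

Line 1: without(2) + your(1) + activity(4) = 7 (expected 5)
Line 2: its(1) + incredible(4) + silence(2) = 7 ✓
Line 3: below(2) + like(1) + one(1) + trout(1) = 5 ✓

No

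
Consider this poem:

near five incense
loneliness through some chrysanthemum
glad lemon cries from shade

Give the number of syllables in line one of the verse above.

4

Line one: near(1) + five(1) + incense(2) = 4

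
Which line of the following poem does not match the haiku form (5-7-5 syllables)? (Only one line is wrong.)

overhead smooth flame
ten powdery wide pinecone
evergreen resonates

Line 1: "overhead smooth flame": 3+1+1 = 5 ✓
Line 2: "ten powdery wide pinecone": 1+3+1+2 = 7 ✓
Line 3: "evergreen resonates": 3+3 = 6 (expected 5)

Line 3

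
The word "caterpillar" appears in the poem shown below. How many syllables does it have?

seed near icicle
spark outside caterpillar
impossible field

"caterpillar" has 4 syllables.

4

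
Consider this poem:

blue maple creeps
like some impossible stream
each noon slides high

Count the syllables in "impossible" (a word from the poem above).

"impossible" has 4 syllables.

4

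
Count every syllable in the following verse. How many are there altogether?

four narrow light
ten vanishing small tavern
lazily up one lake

17

Line 1: four(1) + narrow(2) + light(1) = 4
Line 2: ten(1) + vanishing(3) + small(1) + tavern(2) = 7
Line 3: lazily(3) + up(1) + one(1) + lake(1) = 6
Total: 4 + 7 + 6 = 17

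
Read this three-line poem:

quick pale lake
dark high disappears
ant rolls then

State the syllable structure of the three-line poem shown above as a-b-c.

Line 1: quick (1), pale (1), lake (1) → 3
Line 2: dark (1), high (1), disappears (3) → 5
Line 3: ant (1), rolls (1), then (1) → 3

3-5-3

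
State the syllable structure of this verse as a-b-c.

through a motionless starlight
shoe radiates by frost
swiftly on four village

Line 1: "through a motionless starlight": 1+1+3+2 = 7
Line 2: "shoe radiates by frost": 1+3+1+1 = 6
Line 3: "swiftly on four village": 2+1+1+2 = 6

7-6-6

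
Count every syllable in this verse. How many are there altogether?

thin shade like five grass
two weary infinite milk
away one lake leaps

17

Line 1: thin (1), shade (1), like (1), five (1), grass (1) → 5
Line 2: two (1), weary (2), infinite (3), milk (1) → 7
Line 3: away (2), one (1), lake (1), leaps (1) → 5
Total: 5 + 7 + 5 = 17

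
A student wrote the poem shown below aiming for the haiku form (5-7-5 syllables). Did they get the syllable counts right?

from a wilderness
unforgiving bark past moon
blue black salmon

Line 1: "from a wilderness": 1+1+3 = 5 ✓
Line 2: "unforgiving bark past moon": 4+1+1+1 = 7 ✓
Line 3: "blue black salmon": 1+1+2 = 4 (expected 5)

No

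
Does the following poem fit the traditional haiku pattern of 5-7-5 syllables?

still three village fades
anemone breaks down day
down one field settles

Yes

Line 1: still(1) + three(1) + village(2) + fades(1) = 5 ✓
Line 2: anemone(4) + breaks(1) + down(1) + day(1) = 7 ✓
Line 3: down(1) + one(1) + field(1) + settles(2) = 5 ✓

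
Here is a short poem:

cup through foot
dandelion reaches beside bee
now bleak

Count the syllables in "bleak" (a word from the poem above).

"bleak" has 1 syllable.

1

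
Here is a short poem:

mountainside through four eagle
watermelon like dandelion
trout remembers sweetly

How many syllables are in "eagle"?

2

"eagle" has 2 syllables.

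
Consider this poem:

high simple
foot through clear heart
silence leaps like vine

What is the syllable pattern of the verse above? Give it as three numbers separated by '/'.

Line 1: high(1) + simple(2) = 3
Line 2: foot(1) + through(1) + clear(1) + heart(1) = 4
Line 3: silence(2) + leaps(1) + like(1) + vine(1) = 5

3/4/5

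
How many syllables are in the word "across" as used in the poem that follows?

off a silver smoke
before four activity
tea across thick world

2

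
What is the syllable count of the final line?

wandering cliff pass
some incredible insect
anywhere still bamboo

6

The final line: anywhere(3) + still(1) + bamboo(2) = 6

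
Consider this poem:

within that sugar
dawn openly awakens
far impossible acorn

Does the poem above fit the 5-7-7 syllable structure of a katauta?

Yes

Line 1: within (2), that (1), sugar (2) → 5 ✓
Line 2: dawn (1), openly (3), awakens (3) → 7 ✓
Line 3: far (1), impossible (4), acorn (2) → 7 ✓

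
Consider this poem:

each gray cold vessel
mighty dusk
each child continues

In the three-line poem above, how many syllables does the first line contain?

5

The first line: each(1) + gray(1) + cold(1) + vessel(2) = 5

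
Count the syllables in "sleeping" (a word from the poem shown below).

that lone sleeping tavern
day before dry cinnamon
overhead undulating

"sleeping" has 2 syllables.

2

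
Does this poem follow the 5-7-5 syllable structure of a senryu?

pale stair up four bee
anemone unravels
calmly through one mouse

Line 1: pale (1), stair (1), up (1), four (1), bee (1) → 5 ✓
Line 2: anemone (4), unravels (3) → 7 ✓
Line 3: calmly (2), through (1), one (1), mouse (1) → 5 ✓

Yes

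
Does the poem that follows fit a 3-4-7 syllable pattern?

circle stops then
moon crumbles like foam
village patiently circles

Line 1: circle (2), stops (1), then (1) → 4 (expected 3)
Line 2: moon (1), crumbles (2), like (1), foam (1) → 5 (expected 4)
Line 3: village (2), patiently (3), circles (2) → 7 ✓

No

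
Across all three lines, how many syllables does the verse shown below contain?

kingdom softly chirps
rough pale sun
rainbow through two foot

13

Line 1: kingdom(2) + softly(2) + chirps(1) = 5
Line 2: rough(1) + pale(1) + sun(1) = 3
Line 3: rainbow(2) + through(1) + two(1) + foot(1) = 5
Total: 5 + 3 + 5 = 13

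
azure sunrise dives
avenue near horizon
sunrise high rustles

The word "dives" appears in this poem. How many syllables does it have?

1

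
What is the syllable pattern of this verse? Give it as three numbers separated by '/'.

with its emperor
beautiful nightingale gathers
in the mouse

5/8/3

Line 1: with(1) + its(1) + emperor(3) = 5
Line 2: beautiful(3) + nightingale(3) + gathers(2) = 8
Line 3: in(1) + the(1) + mouse(1) = 3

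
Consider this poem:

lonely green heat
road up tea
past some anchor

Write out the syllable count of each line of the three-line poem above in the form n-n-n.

4-3-4

Line 1: "lonely green heat": 2+1+1 = 4
Line 2: "road up tea": 1+1+1 = 3
Line 3: "past some anchor": 1+1+2 = 4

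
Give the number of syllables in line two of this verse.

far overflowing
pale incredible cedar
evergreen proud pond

7

Line two: pale (1), incredible (4), cedar (2) → 7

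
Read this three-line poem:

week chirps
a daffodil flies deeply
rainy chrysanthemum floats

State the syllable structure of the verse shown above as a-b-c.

2-7-7

Line 1: week (1), chirps (1) → 2
Line 2: a (1), daffodil (3), flies (1), deeply (2) → 7
Line 3: rainy (2), chrysanthemum (4), floats (1) → 7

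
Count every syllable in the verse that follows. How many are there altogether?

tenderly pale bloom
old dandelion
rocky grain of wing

15

Line 1: tenderly (3), pale (1), bloom (1) → 5
Line 2: old (1), dandelion (4) → 5
Line 3: rocky (2), grain (1), of (1), wing (1) → 5
Total: 5 + 5 + 5 = 15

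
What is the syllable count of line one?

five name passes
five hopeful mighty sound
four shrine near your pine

Line one: five(1) + name(1) + passes(2) = 4

4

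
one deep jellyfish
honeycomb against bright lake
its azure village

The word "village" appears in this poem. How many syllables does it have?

"village" has 2 syllables.

2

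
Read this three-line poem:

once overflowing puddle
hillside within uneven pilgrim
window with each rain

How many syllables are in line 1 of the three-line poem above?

7

Line 1: "once overflowing puddle": 1+4+2 = 7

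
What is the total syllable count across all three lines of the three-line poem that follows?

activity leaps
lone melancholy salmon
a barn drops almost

17

Line 1: "activity leaps": 4+1 = 5
Line 2: "lone melancholy salmon": 1+4+2 = 7
Line 3: "a barn drops almost": 1+1+1+2 = 5
Total: 5 + 7 + 5 = 17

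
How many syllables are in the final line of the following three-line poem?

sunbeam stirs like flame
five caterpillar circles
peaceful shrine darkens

The final line: "peaceful shrine darkens": 2+1+2 = 5

5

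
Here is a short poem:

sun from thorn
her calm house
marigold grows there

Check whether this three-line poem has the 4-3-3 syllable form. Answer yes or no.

No

Line 1: "sun from thorn": 1+1+1 = 3 (expected 4)
Line 2: "her calm house": 1+1+1 = 3 ✓
Line 3: "marigold grows there": 3+1+1 = 5 (expected 3)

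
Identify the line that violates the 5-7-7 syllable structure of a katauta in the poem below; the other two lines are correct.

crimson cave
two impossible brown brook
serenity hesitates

Line 1: crimson (2), cave (1) → 3 (expected 5)
Line 2: two (1), impossible (4), brown (1), brook (1) → 7 ✓
Line 3: serenity (4), hesitates (3) → 7 ✓

Line 1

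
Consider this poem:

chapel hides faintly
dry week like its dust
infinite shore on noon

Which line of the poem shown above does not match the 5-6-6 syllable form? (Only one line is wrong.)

Line 1: chapel (2), hides (1), faintly (2) → 5 ✓
Line 2: dry (1), week (1), like (1), its (1), dust (1) → 5 (expected 6)
Line 3: infinite (3), shore (1), on (1), noon (1) → 6 ✓

The second line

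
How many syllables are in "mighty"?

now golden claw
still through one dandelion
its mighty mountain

"mighty" has 2 syllables.

2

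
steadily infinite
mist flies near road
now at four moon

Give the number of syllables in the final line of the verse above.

4

The final line: now(1) + at(1) + four(1) + moon(1) = 4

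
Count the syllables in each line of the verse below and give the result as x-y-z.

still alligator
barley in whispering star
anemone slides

Line 1: still(1) + alligator(4) = 5
Line 2: barley(2) + in(1) + whispering(3) + star(1) = 7
Line 3: anemone(4) + slides(1) = 5

5-7-5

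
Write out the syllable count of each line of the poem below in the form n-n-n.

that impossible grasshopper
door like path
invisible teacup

Line 1: that (1), impossible (4), grasshopper (3) → 8
Line 2: door (1), like (1), path (1) → 3
Line 3: invisible (4), teacup (2) → 6

8-3-6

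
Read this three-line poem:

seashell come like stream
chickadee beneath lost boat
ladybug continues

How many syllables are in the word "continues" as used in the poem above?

3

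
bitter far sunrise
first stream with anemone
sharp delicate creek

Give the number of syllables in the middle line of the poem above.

The middle line: "first stream with anemone": 1+1+1+4 = 7

7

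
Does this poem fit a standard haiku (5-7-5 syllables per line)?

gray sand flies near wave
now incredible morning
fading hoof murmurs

Yes

Line 1: "gray sand flies near wave": 1+1+1+1+1 = 5 ✓
Line 2: "now incredible morning": 1+4+2 = 7 ✓
Line 3: "fading hoof murmurs": 2+1+2 = 5 ✓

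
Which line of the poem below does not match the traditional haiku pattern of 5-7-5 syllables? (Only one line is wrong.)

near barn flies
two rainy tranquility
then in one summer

The first line

Line 1: "near barn flies": 1+1+1 = 3 (expected 5)
Line 2: "two rainy tranquility": 1+2+4 = 7 ✓
Line 3: "then in one summer": 1+1+1+2 = 5 ✓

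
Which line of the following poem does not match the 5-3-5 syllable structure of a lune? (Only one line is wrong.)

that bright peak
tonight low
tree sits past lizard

Line 1: that (1), bright (1), peak (1) → 3 (expected 5)
Line 2: tonight (2), low (1) → 3 ✓
Line 3: tree (1), sits (1), past (1), lizard (2) → 5 ✓

The first line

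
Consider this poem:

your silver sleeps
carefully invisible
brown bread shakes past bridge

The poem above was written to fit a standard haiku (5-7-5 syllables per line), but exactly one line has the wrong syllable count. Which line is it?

Line 1: your (1), silver (2), sleeps (1) → 4 (expected 5)
Line 2: carefully (3), invisible (4) → 7 ✓
Line 3: brown (1), bread (1), shakes (1), past (1), bridge (1) → 5 ✓

The first line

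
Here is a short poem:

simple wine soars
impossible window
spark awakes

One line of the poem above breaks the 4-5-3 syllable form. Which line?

Line 1: simple (2), wine (1), soars (1) → 4 ✓
Line 2: impossible (4), window (2) → 6 (expected 5)
Line 3: spark (1), awakes (2) → 3 ✓

Line 2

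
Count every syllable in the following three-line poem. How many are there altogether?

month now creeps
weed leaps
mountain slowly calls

10

Line 1: "month now creeps": 1+1+1 = 3
Line 2: "weed leaps": 1+1 = 2
Line 3: "mountain slowly calls": 2+2+1 = 5
Total: 3 + 2 + 5 = 10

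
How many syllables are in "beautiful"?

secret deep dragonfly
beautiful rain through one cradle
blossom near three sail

3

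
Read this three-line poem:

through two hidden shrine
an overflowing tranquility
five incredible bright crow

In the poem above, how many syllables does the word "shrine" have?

"shrine" has 1 syllable.

1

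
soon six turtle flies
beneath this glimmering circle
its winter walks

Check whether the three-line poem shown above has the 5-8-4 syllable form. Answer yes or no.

Yes

Line 1: "soon six turtle flies": 1+1+2+1 = 5 ✓
Line 2: "beneath this glimmering circle": 2+1+3+2 = 8 ✓
Line 3: "its winter walks": 1+2+1 = 4 ✓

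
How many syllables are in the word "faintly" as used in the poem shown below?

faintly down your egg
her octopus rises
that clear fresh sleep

2

"faintly" has 2 syllables.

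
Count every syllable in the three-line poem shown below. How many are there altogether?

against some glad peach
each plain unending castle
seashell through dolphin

Line 1: against (2), some (1), glad (1), peach (1) → 5
Line 2: each (1), plain (1), unending (3), castle (2) → 7
Line 3: seashell (2), through (1), dolphin (2) → 5
Total: 5 + 7 + 5 = 17

17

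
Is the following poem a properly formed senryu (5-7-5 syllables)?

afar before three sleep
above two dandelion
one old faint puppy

Line 1: afar(2) + before(2) + three(1) + sleep(1) = 6 (expected 5)
Line 2: above(2) + two(1) + dandelion(4) = 7 ✓
Line 3: one(1) + old(1) + faint(1) + puppy(2) = 5 ✓

No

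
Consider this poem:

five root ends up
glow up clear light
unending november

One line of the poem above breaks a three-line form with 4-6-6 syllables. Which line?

The second line

Line 1: five (1), root (1), ends (1), up (1) → 4 ✓
Line 2: glow (1), up (1), clear (1), light (1) → 4 (expected 6)
Line 3: unending (3), november (3) → 6 ✓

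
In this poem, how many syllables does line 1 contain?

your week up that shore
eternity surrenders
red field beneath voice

5

Line 1: "your week up that shore": 1+1+1+1+1 = 5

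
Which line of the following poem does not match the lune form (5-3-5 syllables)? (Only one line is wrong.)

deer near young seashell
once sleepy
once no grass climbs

Line 3

Line 1: deer(1) + near(1) + young(1) + seashell(2) = 5 ✓
Line 2: once(1) + sleepy(2) = 3 ✓
Line 3: once(1) + no(1) + grass(1) + climbs(1) = 4 (expected 5)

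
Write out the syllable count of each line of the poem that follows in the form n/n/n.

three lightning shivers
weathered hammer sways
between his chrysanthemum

Line 1: three (1), lightning (2), shivers (2) → 5
Line 2: weathered (2), hammer (2), sways (1) → 5
Line 3: between (2), his (1), chrysanthemum (4) → 7

5/5/7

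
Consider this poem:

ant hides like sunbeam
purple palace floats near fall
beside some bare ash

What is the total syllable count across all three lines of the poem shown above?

17

Line 1: "ant hides like sunbeam": 1+1+1+2 = 5
Line 2: "purple palace floats near fall": 2+2+1+1+1 = 7
Line 3: "beside some bare ash": 2+1+1+1 = 5
Total: 5 + 7 + 5 = 17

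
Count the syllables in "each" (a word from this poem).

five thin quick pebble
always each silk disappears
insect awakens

1

"each" has 1 syllable.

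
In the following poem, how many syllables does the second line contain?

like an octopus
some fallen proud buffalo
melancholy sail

The second line: "some fallen proud buffalo": 1+2+1+3 = 7

7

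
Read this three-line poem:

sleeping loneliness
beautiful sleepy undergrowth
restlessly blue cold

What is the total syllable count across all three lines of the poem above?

Line 1: sleeping(2) + loneliness(3) = 5
Line 2: beautiful(3) + sleepy(2) + undergrowth(3) = 8
Line 3: restlessly(3) + blue(1) + cold(1) = 5
Total: 5 + 8 + 5 = 18

18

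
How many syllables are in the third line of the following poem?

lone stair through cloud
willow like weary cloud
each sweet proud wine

The third line: each(1) + sweet(1) + proud(1) + wine(1) = 4

4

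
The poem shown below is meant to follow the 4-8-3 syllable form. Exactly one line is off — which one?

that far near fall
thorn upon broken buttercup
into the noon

Line 3

Line 1: that (1), far (1), near (1), fall (1) → 4 ✓
Line 2: thorn (1), upon (2), broken (2), buttercup (3) → 8 ✓
Line 3: into (2), the (1), noon (1) → 4 (expected 3)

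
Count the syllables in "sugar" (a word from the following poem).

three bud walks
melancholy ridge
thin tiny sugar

2

"sugar" has 2 syllables.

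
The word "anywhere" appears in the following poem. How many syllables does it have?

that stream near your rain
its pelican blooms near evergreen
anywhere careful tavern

3

"anywhere" has 3 syllables.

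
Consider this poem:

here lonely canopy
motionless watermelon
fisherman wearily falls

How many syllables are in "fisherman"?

3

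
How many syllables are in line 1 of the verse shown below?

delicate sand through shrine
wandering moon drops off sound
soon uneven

Line 1: delicate (3), sand (1), through (1), shrine (1) → 6

6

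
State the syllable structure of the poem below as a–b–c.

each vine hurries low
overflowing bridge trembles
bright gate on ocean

5–7–5

Line 1: "each vine hurries low": 1+1+2+1 = 5
Line 2: "overflowing bridge trembles": 4+1+2 = 7
Line 3: "bright gate on ocean": 1+1+1+2 = 5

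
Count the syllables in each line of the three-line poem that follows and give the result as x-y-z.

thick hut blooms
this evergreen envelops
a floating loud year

Line 1: "thick hut blooms": 1+1+1 = 3
Line 2: "this evergreen envelops": 1+3+3 = 7
Line 3: "a floating loud year": 1+2+1+1 = 5

3-7-5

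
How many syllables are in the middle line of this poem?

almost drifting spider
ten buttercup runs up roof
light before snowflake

7

The middle line: ten(1) + buttercup(3) + runs(1) + up(1) + roof(1) = 7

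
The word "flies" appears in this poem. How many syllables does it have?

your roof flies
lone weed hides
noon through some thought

"flies" has 1 syllable.

1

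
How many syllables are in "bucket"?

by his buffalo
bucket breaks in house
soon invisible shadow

2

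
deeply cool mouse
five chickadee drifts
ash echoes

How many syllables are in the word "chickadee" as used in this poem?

"chickadee" has 3 syllables.

3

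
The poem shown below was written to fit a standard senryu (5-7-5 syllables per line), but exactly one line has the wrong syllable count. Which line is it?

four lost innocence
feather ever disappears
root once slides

The third line

Line 1: four(1) + lost(1) + innocence(3) = 5 ✓
Line 2: feather(2) + ever(2) + disappears(3) = 7 ✓
Line 3: root(1) + once(1) + slides(1) = 3 (expected 5)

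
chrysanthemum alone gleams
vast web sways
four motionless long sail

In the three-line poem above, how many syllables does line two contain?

Line two: vast(1) + web(1) + sways(1) = 3

3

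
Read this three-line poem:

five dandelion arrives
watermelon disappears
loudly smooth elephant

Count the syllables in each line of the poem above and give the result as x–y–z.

7–7–6

Line 1: five (1), dandelion (4), arrives (2) → 7
Line 2: watermelon (4), disappears (3) → 7
Line 3: loudly (2), smooth (1), elephant (3) → 6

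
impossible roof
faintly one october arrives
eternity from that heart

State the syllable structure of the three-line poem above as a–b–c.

Line 1: impossible (4), roof (1) → 5
Line 2: faintly (2), one (1), october (3), arrives (2) → 8
Line 3: eternity (4), from (1), that (1), heart (1) → 7

5–8–7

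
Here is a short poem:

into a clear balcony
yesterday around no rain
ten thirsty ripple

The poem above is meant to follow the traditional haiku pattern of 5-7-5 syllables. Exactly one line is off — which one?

Line 1: into(2) + a(1) + clear(1) + balcony(3) = 7 (expected 5)
Line 2: yesterday(3) + around(2) + no(1) + rain(1) = 7 ✓
Line 3: ten(1) + thirsty(2) + ripple(2) = 5 ✓

Line 1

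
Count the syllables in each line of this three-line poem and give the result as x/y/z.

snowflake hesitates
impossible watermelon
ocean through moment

Line 1: "snowflake hesitates": 2+3 = 5
Line 2: "impossible watermelon": 4+4 = 8
Line 3: "ocean through moment": 2+1+2 = 5

5/8/5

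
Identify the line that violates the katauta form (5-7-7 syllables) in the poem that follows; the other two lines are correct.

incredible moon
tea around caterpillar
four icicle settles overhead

The third line

Line 1: incredible (4), moon (1) → 5 ✓
Line 2: tea (1), around (2), caterpillar (4) → 7 ✓
Line 3: four (1), icicle (3), settles (2), overhead (3) → 9 (expected 7)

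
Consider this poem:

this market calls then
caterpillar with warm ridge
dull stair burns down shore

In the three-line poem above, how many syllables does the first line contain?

The first line: this (1), market (2), calls (1), then (1) → 5

5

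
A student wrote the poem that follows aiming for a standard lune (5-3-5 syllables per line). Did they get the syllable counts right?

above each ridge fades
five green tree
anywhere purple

Line 1: above(2) + each(1) + ridge(1) + fades(1) = 5 ✓
Line 2: five(1) + green(1) + tree(1) = 3 ✓
Line 3: anywhere(3) + purple(2) = 5 ✓

Yes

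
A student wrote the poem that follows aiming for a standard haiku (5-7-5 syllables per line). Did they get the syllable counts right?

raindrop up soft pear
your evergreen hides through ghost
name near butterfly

Line 1: "raindrop up soft pear": 2+1+1+1 = 5 ✓
Line 2: "your evergreen hides through ghost": 1+3+1+1+1 = 7 ✓
Line 3: "name near butterfly": 1+1+3 = 5 ✓

Yes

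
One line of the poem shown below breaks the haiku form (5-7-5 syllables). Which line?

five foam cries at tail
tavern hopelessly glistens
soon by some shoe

Line 1: five (1), foam (1), cries (1), at (1), tail (1) → 5 ✓
Line 2: tavern (2), hopelessly (3), glistens (2) → 7 ✓
Line 3: soon (1), by (1), some (1), shoe (1) → 4 (expected 5)

The third line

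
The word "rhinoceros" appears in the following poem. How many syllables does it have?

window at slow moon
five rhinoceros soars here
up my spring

4

"rhinoceros" has 4 syllables.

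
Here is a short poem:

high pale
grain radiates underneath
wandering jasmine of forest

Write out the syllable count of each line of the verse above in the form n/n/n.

2/7/8

Line 1: "high pale": 1+1 = 2
Line 2: "grain radiates underneath": 1+3+3 = 7
Line 3: "wandering jasmine of forest": 3+2+1+2 = 8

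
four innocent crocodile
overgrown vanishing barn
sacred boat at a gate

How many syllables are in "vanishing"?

"vanishing" has 3 syllables.

3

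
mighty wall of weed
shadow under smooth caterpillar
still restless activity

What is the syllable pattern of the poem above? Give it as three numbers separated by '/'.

Line 1: "mighty wall of weed": 2+1+1+1 = 5
Line 2: "shadow under smooth caterpillar": 2+2+1+4 = 9
Line 3: "still restless activity": 1+2+4 = 7

5/9/7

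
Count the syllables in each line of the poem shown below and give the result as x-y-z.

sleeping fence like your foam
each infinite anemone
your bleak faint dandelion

6-8-7

Line 1: sleeping (2), fence (1), like (1), your (1), foam (1) → 6
Line 2: each (1), infinite (3), anemone (4) → 8
Line 3: your (1), bleak (1), faint (1), dandelion (4) → 7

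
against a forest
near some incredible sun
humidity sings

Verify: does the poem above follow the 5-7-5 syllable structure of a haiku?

Line 1: against (2), a (1), forest (2) → 5 ✓
Line 2: near (1), some (1), incredible (4), sun (1) → 7 ✓
Line 3: humidity (4), sings (1) → 5 ✓

Yes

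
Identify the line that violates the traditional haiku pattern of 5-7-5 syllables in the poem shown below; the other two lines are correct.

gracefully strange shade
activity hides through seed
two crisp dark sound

Line 3

Line 1: gracefully(3) + strange(1) + shade(1) = 5 ✓
Line 2: activity(4) + hides(1) + through(1) + seed(1) = 7 ✓
Line 3: two(1) + crisp(1) + dark(1) + sound(1) = 4 (expected 5)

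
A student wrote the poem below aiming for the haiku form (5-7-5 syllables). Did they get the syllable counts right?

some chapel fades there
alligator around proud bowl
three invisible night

Line 1: some (1), chapel (2), fades (1), there (1) → 5 ✓
Line 2: alligator (4), around (2), proud (1), bowl (1) → 8 (expected 7)
Line 3: three (1), invisible (4), night (1) → 6 (expected 5)

No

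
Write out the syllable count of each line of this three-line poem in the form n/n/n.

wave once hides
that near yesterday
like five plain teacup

3/5/5

Line 1: wave(1) + once(1) + hides(1) = 3
Line 2: that(1) + near(1) + yesterday(3) = 5
Line 3: like(1) + five(1) + plain(1) + teacup(2) = 5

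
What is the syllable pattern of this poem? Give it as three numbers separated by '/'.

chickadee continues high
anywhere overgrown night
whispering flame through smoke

7/7/6

Line 1: chickadee(3) + continues(3) + high(1) = 7
Line 2: anywhere(3) + overgrown(3) + night(1) = 7
Line 3: whispering(3) + flame(1) + through(1) + smoke(1) = 6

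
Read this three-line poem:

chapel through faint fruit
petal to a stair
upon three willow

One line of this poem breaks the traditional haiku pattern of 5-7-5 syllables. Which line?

Line 1: chapel (2), through (1), faint (1), fruit (1) → 5 ✓
Line 2: petal (2), to (1), a (1), stair (1) → 5 (expected 7)
Line 3: upon (2), three (1), willow (2) → 5 ✓

The second line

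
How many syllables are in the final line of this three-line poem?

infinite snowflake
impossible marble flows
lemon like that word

5

The final line: lemon (2), like (1), that (1), word (1) → 5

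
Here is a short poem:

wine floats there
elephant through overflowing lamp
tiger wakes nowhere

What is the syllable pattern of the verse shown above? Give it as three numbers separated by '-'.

3-9-5

Line 1: wine (1), floats (1), there (1) → 3
Line 2: elephant (3), through (1), overflowing (4), lamp (1) → 9
Line 3: tiger (2), wakes (1), nowhere (2) → 5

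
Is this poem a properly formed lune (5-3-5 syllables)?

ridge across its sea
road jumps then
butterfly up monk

Yes

Line 1: ridge (1), across (2), its (1), sea (1) → 5 ✓
Line 2: road (1), jumps (1), then (1) → 3 ✓
Line 3: butterfly (3), up (1), monk (1) → 5 ✓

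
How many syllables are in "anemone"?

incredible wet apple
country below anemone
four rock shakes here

4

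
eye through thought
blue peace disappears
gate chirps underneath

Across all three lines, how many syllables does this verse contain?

13

Line 1: "eye through thought": 1+1+1 = 3
Line 2: "blue peace disappears": 1+1+3 = 5
Line 3: "gate chirps underneath": 1+1+3 = 5
Total: 3 + 5 + 5 = 13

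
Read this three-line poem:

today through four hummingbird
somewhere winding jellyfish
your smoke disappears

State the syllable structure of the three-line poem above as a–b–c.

Line 1: "today through four hummingbird": 2+1+1+3 = 7
Line 2: "somewhere winding jellyfish": 2+2+3 = 7
Line 3: "your smoke disappears": 1+1+3 = 5

7–7–5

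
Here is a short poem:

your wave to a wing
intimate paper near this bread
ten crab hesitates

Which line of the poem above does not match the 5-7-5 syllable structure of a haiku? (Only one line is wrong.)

Line 1: "your wave to a wing": 1+1+1+1+1 = 5 ✓
Line 2: "intimate paper near this bread": 3+2+1+1+1 = 8 (expected 7)
Line 3: "ten crab hesitates": 1+1+3 = 5 ✓

The second line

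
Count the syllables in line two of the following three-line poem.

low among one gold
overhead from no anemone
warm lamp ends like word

Line two: overhead (3), from (1), no (1), anemone (4) → 9

9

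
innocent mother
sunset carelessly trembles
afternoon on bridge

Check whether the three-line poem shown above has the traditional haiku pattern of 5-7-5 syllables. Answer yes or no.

Yes

Line 1: innocent (3), mother (2) → 5 ✓
Line 2: sunset (2), carelessly (3), trembles (2) → 7 ✓
Line 3: afternoon (3), on (1), bridge (1) → 5 ✓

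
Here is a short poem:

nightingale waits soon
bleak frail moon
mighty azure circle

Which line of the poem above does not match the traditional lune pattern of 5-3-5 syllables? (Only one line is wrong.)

Line 1: nightingale (3), waits (1), soon (1) → 5 ✓
Line 2: bleak (1), frail (1), moon (1) → 3 ✓
Line 3: mighty (2), azure (2), circle (2) → 6 (expected 5)

Line 3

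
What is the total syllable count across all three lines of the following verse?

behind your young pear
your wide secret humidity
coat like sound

16

Line 1: behind (2), your (1), young (1), pear (1) → 5
Line 2: your (1), wide (1), secret (2), humidity (4) → 8
Line 3: coat (1), like (1), sound (1) → 3
Total: 5 + 8 + 3 = 16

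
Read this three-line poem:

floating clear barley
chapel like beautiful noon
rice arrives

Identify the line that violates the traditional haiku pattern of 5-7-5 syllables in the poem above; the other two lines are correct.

Line 1: floating (2), clear (1), barley (2) → 5 ✓
Line 2: chapel (2), like (1), beautiful (3), noon (1) → 7 ✓
Line 3: rice (1), arrives (2) → 3 (expected 5)

Line 3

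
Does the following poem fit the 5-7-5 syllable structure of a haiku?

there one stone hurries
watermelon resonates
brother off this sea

Yes

Line 1: "there one stone hurries": 1+1+1+2 = 5 ✓
Line 2: "watermelon resonates": 4+3 = 7 ✓
Line 3: "brother off this sea": 2+1+1+1 = 5 ✓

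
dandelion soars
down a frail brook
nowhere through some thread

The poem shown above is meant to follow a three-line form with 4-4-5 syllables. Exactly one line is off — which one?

Line 1

Line 1: "dandelion soars": 4+1 = 5 (expected 4)
Line 2: "down a frail brook": 1+1+1+1 = 4 ✓
Line 3: "nowhere through some thread": 2+1+1+1 = 5 ✓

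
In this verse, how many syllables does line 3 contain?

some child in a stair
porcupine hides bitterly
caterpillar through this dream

Line 3: caterpillar(4) + through(1) + this(1) + dream(1) = 7

7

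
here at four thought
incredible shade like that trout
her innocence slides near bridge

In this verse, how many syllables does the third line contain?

The third line: her (1), innocence (3), slides (1), near (1), bridge (1) → 7

7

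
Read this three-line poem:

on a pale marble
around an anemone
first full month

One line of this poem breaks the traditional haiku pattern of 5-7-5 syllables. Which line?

Line 1: on (1), a (1), pale (1), marble (2) → 5 ✓
Line 2: around (2), an (1), anemone (4) → 7 ✓
Line 3: first (1), full (1), month (1) → 3 (expected 5)

Line 3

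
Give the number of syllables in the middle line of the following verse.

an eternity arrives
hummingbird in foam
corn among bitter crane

The middle line: hummingbird(3) + in(1) + foam(1) = 5

5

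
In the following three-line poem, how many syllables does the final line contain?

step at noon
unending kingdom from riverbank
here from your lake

The final line: here(1) + from(1) + your(1) + lake(1) = 4

4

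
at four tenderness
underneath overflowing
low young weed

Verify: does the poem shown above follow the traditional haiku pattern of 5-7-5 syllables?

Line 1: at(1) + four(1) + tenderness(3) = 5 ✓
Line 2: underneath(3) + overflowing(4) = 7 ✓
Line 3: low(1) + young(1) + weed(1) = 3 (expected 5)

No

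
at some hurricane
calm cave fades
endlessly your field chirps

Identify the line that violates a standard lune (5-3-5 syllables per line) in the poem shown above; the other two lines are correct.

Line 3

Line 1: at(1) + some(1) + hurricane(3) = 5 ✓
Line 2: calm(1) + cave(1) + fades(1) = 3 ✓
Line 3: endlessly(3) + your(1) + field(1) + chirps(1) = 6 (expected 5)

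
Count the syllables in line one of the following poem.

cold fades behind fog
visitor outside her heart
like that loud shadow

5

Line one: "cold fades behind fog": 1+1+2+1 = 5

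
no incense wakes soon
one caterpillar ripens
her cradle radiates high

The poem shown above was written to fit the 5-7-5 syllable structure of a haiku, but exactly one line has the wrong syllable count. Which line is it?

Line 3

Line 1: "no incense wakes soon": 1+2+1+1 = 5 ✓
Line 2: "one caterpillar ripens": 1+4+2 = 7 ✓
Line 3: "her cradle radiates high": 1+2+3+1 = 7 (expected 5)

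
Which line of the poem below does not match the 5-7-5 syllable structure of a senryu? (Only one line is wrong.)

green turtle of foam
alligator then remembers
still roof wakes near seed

Line 1: "green turtle of foam": 1+2+1+1 = 5 ✓
Line 2: "alligator then remembers": 4+1+3 = 8 (expected 7)
Line 3: "still roof wakes near seed": 1+1+1+1+1 = 5 ✓

The second line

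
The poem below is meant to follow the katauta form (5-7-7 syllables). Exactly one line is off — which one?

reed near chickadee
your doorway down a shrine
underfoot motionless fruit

Line 1: reed(1) + near(1) + chickadee(3) = 5 ✓
Line 2: your(1) + doorway(2) + down(1) + a(1) + shrine(1) = 6 (expected 7)
Line 3: underfoot(3) + motionless(3) + fruit(1) = 7 ✓

The second line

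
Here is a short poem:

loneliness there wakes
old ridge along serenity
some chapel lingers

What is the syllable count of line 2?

8

Line 2: "old ridge along serenity": 1+1+2+4 = 8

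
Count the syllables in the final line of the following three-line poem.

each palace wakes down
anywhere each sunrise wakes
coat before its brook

The final line: coat (1), before (2), its (1), brook (1) → 5

5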